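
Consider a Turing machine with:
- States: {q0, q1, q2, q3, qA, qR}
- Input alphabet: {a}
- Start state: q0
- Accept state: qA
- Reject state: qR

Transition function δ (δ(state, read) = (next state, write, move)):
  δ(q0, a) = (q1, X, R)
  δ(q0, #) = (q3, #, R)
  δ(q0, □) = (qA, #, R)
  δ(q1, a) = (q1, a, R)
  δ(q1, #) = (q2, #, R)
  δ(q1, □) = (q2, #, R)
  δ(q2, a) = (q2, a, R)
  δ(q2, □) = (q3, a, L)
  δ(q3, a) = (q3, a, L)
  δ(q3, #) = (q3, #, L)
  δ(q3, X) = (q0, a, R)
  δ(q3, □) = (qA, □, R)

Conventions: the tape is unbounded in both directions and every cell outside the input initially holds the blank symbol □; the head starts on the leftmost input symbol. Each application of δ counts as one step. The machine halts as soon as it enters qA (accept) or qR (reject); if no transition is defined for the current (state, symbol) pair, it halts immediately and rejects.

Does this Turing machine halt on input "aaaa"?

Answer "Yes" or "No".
Trace (configuration after each step, as tape_left[state]tape_right with head position):
Step 0: [q0]aaaa (head at position 0)
Step 1: X[q1]aaa (head 1)
Step 2: Xa[q1]aa (head 2)
Step 3: Xaa[q1]a (head 3)
Step 4: Xaaa[q1]□ (head 4)
Step 5: Xaaa#[q2]□ (head 5)
Step 6: Xaaa[q3]#a (head 4)
Step 7: Xaa[q3]a#a (head 3)
Step 8: Xa[q3]aa#a (head 2)
Step 9: X[q3]aaa#a (head 1)
Step 10: [q3]Xaaa#a (head 0)
Step 11: a[q0]aaa#a (head 1)
Step 12: aX[q1]aa#a (head 2)
Step 13: aXa[q1]a#a (head 3)
Step 14: aXaa[q1]#a (head 4)
Step 15: aXaa#[q2]a (head 5)
Step 16: aXaa#a[q2]□ (head 6)
Step 17: aXaa#[q3]aa (head 5)
Step 18: aXaa[q3]#aa (head 4)
Step 19: aXa[q3]a#aa (head 3)
Step 20: aX[q3]aa#aa (head 2)
Step 21: a[q3]Xaa#aa (head 1)
Step 22: aa[q0]aa#aa (head 2)
Step 23: aaX[q1]a#aa (head 3)
Step 24: aaXa[q1]#aa (head 4)
Step 25: aaXa#[q2]aa (head 5)
Step 26: aaXa#a[q2]a (head 6)
Step 27: aaXa#aa[q2]□ (head 7)
Step 28: aaXa#a[q3]aa (head 6)
Step 29: aaXa#[q3]aaa (head 5)
Step 30: aaXa[q3]#aaa (head 4)
Step 31: aaX[q3]a#aaa (head 3)
Step 32: aa[q3]Xa#aaa (head 2)
Step 33: aaa[q0]a#aaa (head 3)
Step 34: aaaX[q1]#aaa (head 4)
Step 35: aaaX#[q2]aaa (head 5)
Step 36: aaaX#a[q2]aa (head 6)
Step 37: aaaX#aa[q2]a (head 7)
Step 38: aaaX#aaa[q2]□ (head 8)
Step 39: aaaX#aa[q3]aa (head 7)
Step 40: aaaX#a[q3]aaa (head 6)
Step 41: aaaX#[q3]aaaa (head 5)
Step 42: aaaX[q3]#aaaa (head 4)
Step 43: aaa[q3]X#aaaa (head 3)
Step 44: aaaa[q0]#aaaa (head 4)
Step 45: aaaa#[q3]aaaa (head 5)
Step 46: aaaa[q3]#aaaa (head 4)
Step 47: aaa[q3]a#aaaa (head 3)
Step 48: aa[q3]aa#aaaa (head 2)
Step 49: a[q3]aaa#aaaa (head 1)
Step 50: [q3]aaaa#aaaa (head 0)
Step 51: [q3]□aaaa#aaaa (head -1)
Step 52: □[qA]aaaa#aaaa (head 0)
The machine is in qA, so it halts and accepts.
It halts after 52 steps.

Final answer: Yes - halts after 52 steps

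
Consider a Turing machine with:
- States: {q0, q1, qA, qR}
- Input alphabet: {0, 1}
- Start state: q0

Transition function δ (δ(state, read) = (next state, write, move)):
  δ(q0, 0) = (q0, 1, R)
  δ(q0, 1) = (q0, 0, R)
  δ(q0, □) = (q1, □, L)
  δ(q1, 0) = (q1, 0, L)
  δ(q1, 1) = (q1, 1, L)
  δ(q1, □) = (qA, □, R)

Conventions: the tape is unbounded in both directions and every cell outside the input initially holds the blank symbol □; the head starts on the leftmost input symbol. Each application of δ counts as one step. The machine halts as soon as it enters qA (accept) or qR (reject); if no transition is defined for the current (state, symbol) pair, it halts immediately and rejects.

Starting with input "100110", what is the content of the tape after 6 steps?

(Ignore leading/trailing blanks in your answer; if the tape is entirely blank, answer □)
Step 0: [q0]100110 (head at position 0)
Step 1: δ(q0, 1) = (q0, 0, R)  ⊢  0[q0]00110 (head at position 1)
Step 2: δ(q0, 0) = (q0, 1, R)  ⊢  01[q0]0110 (head at position 2)
Step 3: δ(q0, 0) = (q0, 1, R)  ⊢  011[q0]110 (head at position 3)
Step 4: δ(q0, 1) = (q0, 0, R)  ⊢  0110[q0]10 (head at position 4)
Step 5: δ(q0, 1) = (q0, 0, R)  ⊢  01100[q0]0 (head at position 5)
Step 6: δ(q0, 0) = (q0, 1, R)  ⊢  011001[q0]□ (head at position 6)
Tape after 6 steps (ignoring surrounding blanks): 011001

Final answer: Tape: 011001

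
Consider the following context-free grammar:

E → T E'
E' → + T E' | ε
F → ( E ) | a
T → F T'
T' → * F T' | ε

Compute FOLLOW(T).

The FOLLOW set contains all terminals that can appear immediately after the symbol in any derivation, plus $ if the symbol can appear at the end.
Useful FIRST sets: FIRST(E') = {+, ε}, FIRST(T') = {*, ε} (both E' and T' are nullable).
FOLLOW(E): E is the start symbol → $; E appears in F → ( E ) followed by ')' → FOLLOW(E) = {), $}.
FOLLOW(E'): E' appears at the right end of E → T E' and of E' → + T E', so FOLLOW(E') ⊇ FOLLOW(E) (the second occurrence adds nothing new). FOLLOW(E') = {), $}.
FOLLOW(T): in E → T E' and E' → + T E', T is followed by E': add FIRST(E') minus ε = {+}; since E' is nullable, also add FOLLOW(E) and FOLLOW(E') = {), $}. FOLLOW(T) = {+, ), $}.

Final answer: {$, ), +}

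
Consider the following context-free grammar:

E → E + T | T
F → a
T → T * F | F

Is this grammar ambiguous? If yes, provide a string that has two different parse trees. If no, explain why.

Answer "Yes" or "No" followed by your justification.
This is the standard stratified expression grammar: '+' is introduced only by the left-recursive rule E → E + T and '*' only by the left-recursive rule T → T * F, with F → a. For any string, the last '+' must be the one produced at the root E (everything after it is a T containing no '+'), and likewise within each T the last '*' is produced at its root. This fixes the parse tree uniquely (left-associative, '*' binding tighter than '+'), so every string has exactly one parse tree.

Final answer: No - the grammar is unambiguous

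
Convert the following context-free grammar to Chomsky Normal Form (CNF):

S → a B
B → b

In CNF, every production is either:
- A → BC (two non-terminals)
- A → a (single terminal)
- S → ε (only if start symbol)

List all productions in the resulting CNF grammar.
The grammar has no ε-productions or unit productions to eliminate.
S → a B has terminal a in a right-hand side of length ≥ 2: introduce T_a → a and use T_a in place of a.
B → b is already in CNF (single terminal) – keep it.
S → a B becomes S → T_a B.
Resulting CNF grammar (3 productions): T_a → a; B → b; S → T_a B

Final answer: T_a → a; B → b; S → T_a B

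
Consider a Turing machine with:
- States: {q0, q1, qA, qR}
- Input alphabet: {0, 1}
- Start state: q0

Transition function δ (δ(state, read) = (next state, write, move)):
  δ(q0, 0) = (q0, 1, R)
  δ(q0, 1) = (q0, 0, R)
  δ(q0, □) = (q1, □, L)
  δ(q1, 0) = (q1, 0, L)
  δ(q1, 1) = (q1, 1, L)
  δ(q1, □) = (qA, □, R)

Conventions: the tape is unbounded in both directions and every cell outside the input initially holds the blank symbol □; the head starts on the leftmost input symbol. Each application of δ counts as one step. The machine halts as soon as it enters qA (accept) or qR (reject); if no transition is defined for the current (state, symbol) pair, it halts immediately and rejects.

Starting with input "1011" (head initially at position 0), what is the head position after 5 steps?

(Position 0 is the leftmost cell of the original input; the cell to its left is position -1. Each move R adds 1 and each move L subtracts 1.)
Step 0: [q0]1011 (head at position 0)
Step 1: δ(q0, 1) = (q0, 0, R)  ⊢  0[q0]011 (head at position 1)
Step 2: δ(q0, 0) = (q0, 1, R)  ⊢  01[q0]11 (head at position 2)
Step 3: δ(q0, 1) = (q0, 0, R)  ⊢  010[q0]1 (head at position 3)
Step 4: δ(q0, 1) = (q0, 0, R)  ⊢  0100[q0]□ (head at position 4)
Step 5: δ(q0, □) = (q1, □, L)  ⊢  010[q1]0□ (head at position 3)
Head position after 5 steps: 3

Final answer: Position 3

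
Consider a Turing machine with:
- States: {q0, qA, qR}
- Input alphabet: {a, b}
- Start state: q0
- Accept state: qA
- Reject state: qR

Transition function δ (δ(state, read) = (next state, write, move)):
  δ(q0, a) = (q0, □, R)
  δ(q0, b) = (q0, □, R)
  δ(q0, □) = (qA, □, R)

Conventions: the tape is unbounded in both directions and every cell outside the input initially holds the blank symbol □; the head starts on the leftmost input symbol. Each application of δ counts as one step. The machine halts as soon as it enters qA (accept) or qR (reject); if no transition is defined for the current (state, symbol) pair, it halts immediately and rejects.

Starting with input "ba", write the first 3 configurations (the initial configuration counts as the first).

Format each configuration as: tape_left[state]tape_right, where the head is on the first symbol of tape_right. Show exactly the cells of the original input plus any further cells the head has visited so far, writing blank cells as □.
Step 0: [q0]ba (head at position 0)
Step 1: δ(q0, b) = (q0, □, R)  ⊢  □[q0]a (head at position 1)
Step 2: δ(q0, a) = (q0, □, R)  ⊢  □□[q0]□ (head at position 2)

Final answer: [q0]ba ⊢ □[q0]a ⊢ □□[q0]□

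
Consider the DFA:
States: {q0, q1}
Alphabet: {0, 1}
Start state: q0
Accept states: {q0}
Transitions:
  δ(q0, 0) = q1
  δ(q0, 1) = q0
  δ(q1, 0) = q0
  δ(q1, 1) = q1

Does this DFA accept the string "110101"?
Processing string "110101":
  q0 --1--> q0
  q0 --1--> q0
  q0 --0--> q1
  q1 --1--> q1
  q1 --0--> q0
  q0 --1--> q0
Final state: q0
Accept states: {q0}
q0 is an accept state, so the string is accepted.

Final answer: Yes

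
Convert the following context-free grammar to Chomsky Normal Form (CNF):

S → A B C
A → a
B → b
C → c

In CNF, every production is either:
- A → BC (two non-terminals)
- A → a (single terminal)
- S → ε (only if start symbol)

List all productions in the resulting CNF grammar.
The grammar has no ε-productions or unit productions to eliminate.
A → a is already in CNF (single terminal) – keep it.
B → b is already in CNF (single terminal) – keep it.
C → c is already in CNF (single terminal) – keep it.
S → A B C has 3 symbols on the right: break it into binary productions S → A X0, X0 → B C.
Resulting CNF grammar (5 productions): A → a; B → b; C → c; S → A X0; X0 → B C

Final answer: A → a; B → b; C → c; S → A X0; X0 → B C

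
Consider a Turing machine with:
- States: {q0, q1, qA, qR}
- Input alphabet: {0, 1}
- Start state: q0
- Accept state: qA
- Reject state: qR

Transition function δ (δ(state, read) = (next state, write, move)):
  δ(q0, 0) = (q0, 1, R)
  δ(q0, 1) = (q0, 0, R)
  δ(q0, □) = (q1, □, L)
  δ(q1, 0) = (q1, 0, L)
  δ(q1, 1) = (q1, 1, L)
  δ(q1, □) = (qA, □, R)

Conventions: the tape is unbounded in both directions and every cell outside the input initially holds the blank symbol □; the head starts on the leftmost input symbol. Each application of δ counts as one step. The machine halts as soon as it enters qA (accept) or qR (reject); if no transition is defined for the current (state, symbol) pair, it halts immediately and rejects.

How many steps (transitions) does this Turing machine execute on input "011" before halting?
Step 0: [q0]011 (head at position 0)
Step 1: δ(q0, 0) = (q0, 1, R)  ⊢  1[q0]11 (head at position 1)
Step 2: δ(q0, 1) = (q0, 0, R)  ⊢  10[q0]1 (head at position 2)
Step 3: δ(q0, 1) = (q0, 0, R)  ⊢  100[q0]□ (head at position 3)
Step 4: δ(q0, □) = (q1, □, L)  ⊢  10[q1]0□ (head at position 2)
Step 5: δ(q1, 0) = (q1, 0, L)  ⊢  1[q1]00□ (head at position 1)
Step 6: δ(q1, 0) = (q1, 0, L)  ⊢  [q1]100□ (head at position 0)
Step 7: δ(q1, 1) = (q1, 1, L)  ⊢  [q1]□100□ (head at position -1)
Step 8: δ(q1, □) = (qA, □, R)  ⊢  □[qA]100□ (head at position 0)
The machine is in qA, so it halts and accepts.
Number of transitions executed: 8.

Final answer: 8 steps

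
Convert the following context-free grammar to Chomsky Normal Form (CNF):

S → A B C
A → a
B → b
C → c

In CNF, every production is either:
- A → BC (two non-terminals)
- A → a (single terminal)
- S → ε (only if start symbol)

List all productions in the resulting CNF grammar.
The grammar has no ε-productions or unit productions to eliminate.
A → a is already in CNF (single terminal) – keep it.
B → b is already in CNF (single terminal) – keep it.
C → c is already in CNF (single terminal) – keep it.
S → A B C has 3 symbols on the right: break it into binary productions S → A X0, X0 → B C.
Resulting CNF grammar (5 productions): A → a; B → b; C → c; S → A X0; X0 → B C

Final answer: A → a; B → b; C → c; S → A X0; X0 → B C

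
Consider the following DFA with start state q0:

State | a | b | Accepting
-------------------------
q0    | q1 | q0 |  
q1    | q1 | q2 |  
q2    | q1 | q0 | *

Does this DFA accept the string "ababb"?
Start in q0.
Read 'a': q0 → q1
Read 'b': q1 → q2
Read 'a': q2 → q1
Read 'b': q1 → q2
Read 'b': q2 → q0
Final state q0 is not accepting, so the string is rejected.

Final answer: No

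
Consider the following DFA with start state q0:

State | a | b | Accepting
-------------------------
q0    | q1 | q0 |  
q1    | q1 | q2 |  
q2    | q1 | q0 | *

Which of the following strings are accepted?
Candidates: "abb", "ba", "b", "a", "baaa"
"abb": q0 → q1 → q2 → q0; q0 is not accepting → rejected
"ba": q0 → q0 → q1; q1 is not accepting → rejected
"b": q0 → q0; q0 is not accepting → rejected
"a": q0 → q1; q1 is not accepting → rejected
"baaa": q0 → q0 → q1 → q1 → q1; q1 is not accepting → rejected

Final answer: None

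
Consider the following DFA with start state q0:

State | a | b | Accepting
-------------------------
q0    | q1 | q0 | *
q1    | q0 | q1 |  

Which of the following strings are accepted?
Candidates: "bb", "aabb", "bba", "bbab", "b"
"bb": q0 → q0 → q0; q0 is accepting → accepted
"aabb": q0 → q1 → q0 → q0 → q0; q0 is accepting → accepted
"bba": q0 → q0 → q0 → q1; q1 is not accepting → rejected
"bbab": q0 → q0 → q0 → q1 → q1; q1 is not accepting → rejected
"b": q0 → q0; q0 is accepting → accepted

Final answer: "bb", "aabb", "b"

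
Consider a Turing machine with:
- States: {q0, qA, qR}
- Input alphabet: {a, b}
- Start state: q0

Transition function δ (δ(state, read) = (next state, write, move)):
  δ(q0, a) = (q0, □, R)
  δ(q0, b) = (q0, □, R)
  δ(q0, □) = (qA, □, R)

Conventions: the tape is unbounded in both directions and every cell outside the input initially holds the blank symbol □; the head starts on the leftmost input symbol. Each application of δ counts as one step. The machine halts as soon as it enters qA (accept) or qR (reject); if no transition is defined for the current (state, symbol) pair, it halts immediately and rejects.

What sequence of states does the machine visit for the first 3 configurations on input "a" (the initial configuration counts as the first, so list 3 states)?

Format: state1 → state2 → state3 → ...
Step 0: [q0]a (head at position 0)
Step 1: δ(q0, a) = (q0, □, R)  ⊢  □[q0]□ (head at position 1)
Step 2: δ(q0, □) = (qA, □, R)  ⊢  □□[qA]□ (head at position 2)
Reading off the states of these 3 configurations: q0 → q0 → qA

Final answer: q0 → q0 → qA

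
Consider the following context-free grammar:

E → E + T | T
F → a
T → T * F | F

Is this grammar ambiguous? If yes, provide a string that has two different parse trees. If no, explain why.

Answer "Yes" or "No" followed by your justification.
This is the standard stratified expression grammar: '+' is introduced only by the left-recursive rule E → E + T and '*' only by the left-recursive rule T → T * F, with F → a. For any string, the last '+' must be the one produced at the root E (everything after it is a T containing no '+'), and likewise within each T the last '*' is produced at its root. This fixes the parse tree uniquely (left-associative, '*' binding tighter than '+'), so every string has exactly one parse tree.

Final answer: No - the grammar is unambiguous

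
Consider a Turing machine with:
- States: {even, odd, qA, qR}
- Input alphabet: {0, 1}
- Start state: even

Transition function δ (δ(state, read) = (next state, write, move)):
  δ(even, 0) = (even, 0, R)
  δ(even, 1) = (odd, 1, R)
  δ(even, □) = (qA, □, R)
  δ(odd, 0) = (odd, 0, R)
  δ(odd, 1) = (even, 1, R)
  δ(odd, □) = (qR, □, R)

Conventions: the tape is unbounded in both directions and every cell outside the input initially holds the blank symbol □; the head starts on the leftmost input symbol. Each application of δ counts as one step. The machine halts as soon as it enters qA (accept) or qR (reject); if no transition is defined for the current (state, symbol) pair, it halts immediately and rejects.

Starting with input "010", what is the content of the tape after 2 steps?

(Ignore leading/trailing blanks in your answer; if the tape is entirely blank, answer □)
Step 0: [even]010 (head at position 0)
Step 1: δ(even, 0) = (even, 0, R)  ⊢  0[even]10 (head at position 1)
Step 2: δ(even, 1) = (odd, 1, R)  ⊢  01[odd]0 (head at position 2)
Tape after 2 steps (ignoring surrounding blanks): 010

Final answer: Tape: 010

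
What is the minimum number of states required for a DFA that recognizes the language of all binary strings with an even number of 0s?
Language: binary strings with an even number of 0s
Lower bound (Myhill–Nerode): the prefixes ε, 0 are pairwise distinguishable:
  ε vs 0: suffix ε distinguishes them (ε has zero 0s (accepted), 0 has one 0 (rejected))
So any DFA needs at least 2 states.
Upper bound: a DFA with 2 states exists (one state per class above).
Minimum states: 2

Final answer: 2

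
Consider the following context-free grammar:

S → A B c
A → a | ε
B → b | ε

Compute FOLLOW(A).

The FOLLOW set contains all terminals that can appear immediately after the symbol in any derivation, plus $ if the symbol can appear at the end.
A occurs in S → A B c followed by B c. Add FIRST(B) minus ε = {b}; B is nullable (B → ε), so what follows B can also follow A: the terminal c. FOLLOW(A) = {b, c}.

Final answer: {b, c}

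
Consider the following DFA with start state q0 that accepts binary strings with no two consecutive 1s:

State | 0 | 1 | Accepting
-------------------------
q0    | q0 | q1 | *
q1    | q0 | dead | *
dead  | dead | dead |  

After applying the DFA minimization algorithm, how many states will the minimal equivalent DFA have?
All 3 states are reachable from q0, so none can be removed as unreachable.
Table-filling: first mark every (accepting, non-accepting) pair as distinguishable (accepting: {q0, q1}; non-accepting: {dead}).
Round 1: (q0, q1) on '1' go to q1 and dead, already distinguishable → mark.
Every pair of states is distinguishable, so the DFA is already minimal.
Equivalence classes: {q0}, {q1}, {dead} → 3 states.

Final answer: 3 states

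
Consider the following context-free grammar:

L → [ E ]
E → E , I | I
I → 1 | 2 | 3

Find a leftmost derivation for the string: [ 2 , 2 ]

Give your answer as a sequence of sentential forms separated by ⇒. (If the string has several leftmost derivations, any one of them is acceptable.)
Start with L.
Step 1: the leftmost non-terminal is L; apply L → [ E ]:  [ E ]
Step 2: the leftmost non-terminal is E; apply E → E , I:  [ E , I ]
Step 3: the leftmost non-terminal is E; apply E → I:  [ I , I ]
Step 4: the leftmost non-terminal is I; apply I → 2:  [ 2 , I ]
Step 5: the leftmost non-terminal is I; apply I → 2:  [ 2 , 2 ]

Final answer: L ⇒ [ E ] ⇒ [ E , I ] ⇒ [ I , I ] ⇒ [ 2 , I ] ⇒ [ 2 , 2 ]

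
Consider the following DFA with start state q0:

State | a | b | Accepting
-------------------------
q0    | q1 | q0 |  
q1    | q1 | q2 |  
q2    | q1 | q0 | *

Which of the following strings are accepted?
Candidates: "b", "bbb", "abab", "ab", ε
"b": q0 → q0; q0 is not accepting → rejected
"bbb": q0 → q0 → q0 → q0; q0 is not accepting → rejected
"abab": q0 → q1 → q2 → q1 → q2; q2 is accepting → accepted
"ab": q0 → q1 → q2; q2 is accepting → accepted
ε: q0; q0 is not accepting → rejected

Final answer: "abab", "ab"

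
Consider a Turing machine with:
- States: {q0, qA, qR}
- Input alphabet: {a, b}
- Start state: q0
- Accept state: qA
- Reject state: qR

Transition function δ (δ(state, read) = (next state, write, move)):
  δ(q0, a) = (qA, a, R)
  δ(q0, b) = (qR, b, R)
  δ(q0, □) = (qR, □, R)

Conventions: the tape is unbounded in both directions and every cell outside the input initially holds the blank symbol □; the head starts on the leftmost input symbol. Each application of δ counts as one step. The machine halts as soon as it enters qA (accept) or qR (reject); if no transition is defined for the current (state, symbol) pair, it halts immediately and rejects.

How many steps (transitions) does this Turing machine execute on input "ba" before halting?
Step 0: [q0]ba (head at position 0)
Step 1: δ(q0, b) = (qR, b, R)  ⊢  b[qR]a (head at position 1)
The machine is in qR, so it halts and rejects.
Number of transitions executed: 1.

Final answer: 1 steps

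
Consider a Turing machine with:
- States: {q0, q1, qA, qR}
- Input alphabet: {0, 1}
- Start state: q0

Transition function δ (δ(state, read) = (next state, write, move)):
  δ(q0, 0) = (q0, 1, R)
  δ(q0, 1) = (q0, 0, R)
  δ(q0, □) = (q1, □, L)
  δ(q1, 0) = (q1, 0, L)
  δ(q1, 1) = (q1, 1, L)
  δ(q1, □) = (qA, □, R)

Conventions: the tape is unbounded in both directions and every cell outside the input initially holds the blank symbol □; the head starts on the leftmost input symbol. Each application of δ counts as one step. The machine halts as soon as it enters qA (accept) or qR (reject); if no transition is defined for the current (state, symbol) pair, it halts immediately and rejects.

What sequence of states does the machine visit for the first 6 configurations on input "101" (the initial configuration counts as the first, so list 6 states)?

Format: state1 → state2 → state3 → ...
Step 0: [q0]101 (head at position 0)
Step 1: δ(q0, 1) = (q0, 0, R)  ⊢  0[q0]01 (head at position 1)
Step 2: δ(q0, 0) = (q0, 1, R)  ⊢  01[q0]1 (head at position 2)
Step 3: δ(q0, 1) = (q0, 0, R)  ⊢  010[q0]□ (head at position 3)
Step 4: δ(q0, □) = (q1, □, L)  ⊢  01[q1]0□ (head at position 2)
Step 5: δ(q1, 0) = (q1, 0, L)  ⊢  0[q1]10□ (head at position 1)
Reading off the states of these 6 configurations: q0 → q0 → q0 → q0 → q1 → q1

Final answer: q0 → q0 → q0 → q0 → q1 → q1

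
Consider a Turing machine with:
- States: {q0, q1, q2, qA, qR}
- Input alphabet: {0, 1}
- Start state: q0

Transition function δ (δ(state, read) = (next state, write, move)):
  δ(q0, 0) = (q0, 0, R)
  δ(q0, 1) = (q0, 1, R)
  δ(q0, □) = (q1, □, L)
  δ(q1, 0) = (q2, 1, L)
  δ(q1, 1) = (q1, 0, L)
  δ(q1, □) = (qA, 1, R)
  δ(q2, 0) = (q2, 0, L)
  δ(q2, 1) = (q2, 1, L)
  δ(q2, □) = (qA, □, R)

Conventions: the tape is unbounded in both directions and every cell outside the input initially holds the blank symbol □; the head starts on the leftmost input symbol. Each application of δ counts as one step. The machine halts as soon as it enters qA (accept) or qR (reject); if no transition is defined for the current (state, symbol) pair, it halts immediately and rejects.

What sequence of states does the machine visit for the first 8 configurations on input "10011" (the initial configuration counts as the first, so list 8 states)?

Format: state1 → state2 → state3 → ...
Step 0: [q0]10011 (head at position 0)
Step 1: δ(q0, 1) = (q0, 1, R)  ⊢  1[q0]0011 (head at position 1)
Step 2: δ(q0, 0) = (q0, 0, R)  ⊢  10[q0]011 (head at position 2)
Step 3: δ(q0, 0) = (q0, 0, R)  ⊢  100[q0]11 (head at position 3)
Step 4: δ(q0, 1) = (q0, 1, R)  ⊢  1001[q0]1 (head at position 4)
Step 5: δ(q0, 1) = (q0, 1, R)  ⊢  10011[q0]□ (head at position 5)
Step 6: δ(q0, □) = (q1, □, L)  ⊢  1001[q1]1□ (head at position 4)
Step 7: δ(q1, 1) = (q1, 0, L)  ⊢  100[q1]10□ (head at position 3)
Reading off the states of these 8 configurations: q0 → q0 → q0 → q0 → q0 → q0 → q1 → q1

Final answer: q0 → q0 → q0 → q0 → q0 → q0 → q1 → q1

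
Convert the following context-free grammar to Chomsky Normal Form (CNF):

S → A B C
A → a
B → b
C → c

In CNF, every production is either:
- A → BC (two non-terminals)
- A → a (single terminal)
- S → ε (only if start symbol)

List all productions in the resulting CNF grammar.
The grammar has no ε-productions or unit productions to eliminate.
A → a is already in CNF (single terminal) – keep it.
B → b is already in CNF (single terminal) – keep it.
C → c is already in CNF (single terminal) – keep it.
S → A B C has 3 symbols on the right: break it into binary productions S → A X0, X0 → B C.
Resulting CNF grammar (5 productions): A → a; B → b; C → c; S → A X0; X0 → B C

Final answer: A → a; B → b; C → c; S → A X0; X0 → B C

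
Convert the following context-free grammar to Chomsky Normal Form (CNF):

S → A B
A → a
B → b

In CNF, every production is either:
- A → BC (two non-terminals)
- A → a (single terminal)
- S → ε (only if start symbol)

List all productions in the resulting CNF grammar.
The grammar has no ε-productions or unit productions to eliminate.
S → A B is already in CNF (two non-terminals) – keep it.
A → a is already in CNF (single terminal) – keep it.
B → b is already in CNF (single terminal) – keep it.
Resulting CNF grammar (3 productions): A → a; B → b; S → A B

Final answer: A → a; B → b; S → A B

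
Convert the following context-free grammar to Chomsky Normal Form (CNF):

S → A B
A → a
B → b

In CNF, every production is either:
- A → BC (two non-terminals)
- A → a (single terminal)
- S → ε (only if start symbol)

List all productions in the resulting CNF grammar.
The grammar has no ε-productions or unit productions to eliminate.
S → A B is already in CNF (two non-terminals) – keep it.
A → a is already in CNF (single terminal) – keep it.
B → b is already in CNF (single terminal) – keep it.
Resulting CNF grammar (3 productions): A → a; B → b; S → A B

Final answer: A → a; B → b; S → A B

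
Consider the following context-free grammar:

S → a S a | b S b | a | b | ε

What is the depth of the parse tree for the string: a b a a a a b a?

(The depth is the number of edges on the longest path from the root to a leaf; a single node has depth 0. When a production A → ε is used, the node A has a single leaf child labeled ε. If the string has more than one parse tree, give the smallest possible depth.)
The string has even length 8, so its (unique) parse tree peels off matching outer symbols: S → a S a, S → b S b, S → a S a, S → a S a, and finally S → ε for the empty middle.
The S nodes are at depths 0..4; the ε leaf under the innermost S is at depth 5 (terminal leaves are at depths 1..4).
Depth = 5.

Final answer: 5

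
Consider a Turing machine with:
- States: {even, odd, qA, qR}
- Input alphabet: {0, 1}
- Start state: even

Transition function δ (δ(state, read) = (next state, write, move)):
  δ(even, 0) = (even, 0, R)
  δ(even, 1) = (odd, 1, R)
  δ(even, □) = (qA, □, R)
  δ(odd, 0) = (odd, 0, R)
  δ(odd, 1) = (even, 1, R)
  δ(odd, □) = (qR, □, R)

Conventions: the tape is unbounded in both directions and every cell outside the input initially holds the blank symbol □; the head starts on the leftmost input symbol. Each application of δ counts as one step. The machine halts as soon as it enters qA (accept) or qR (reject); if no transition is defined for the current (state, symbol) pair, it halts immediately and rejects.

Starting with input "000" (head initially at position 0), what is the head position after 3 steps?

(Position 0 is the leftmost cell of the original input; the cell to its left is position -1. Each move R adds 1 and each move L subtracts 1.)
Step 0: [even]000 (head at position 0)
Step 1: δ(even, 0) = (even, 0, R)  ⊢  0[even]00 (head at position 1)
Step 2: δ(even, 0) = (even, 0, R)  ⊢  00[even]0 (head at position 2)
Step 3: δ(even, 0) = (even, 0, R)  ⊢  000[even]□ (head at position 3)
Head position after 3 steps: 3

Final answer: Position 3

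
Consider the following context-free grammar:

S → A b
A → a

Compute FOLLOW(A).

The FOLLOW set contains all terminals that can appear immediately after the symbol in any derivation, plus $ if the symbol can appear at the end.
A occurs only in S → A b, where it is immediately followed by the terminal b. So FOLLOW(A) = {b}.

Final answer: {b}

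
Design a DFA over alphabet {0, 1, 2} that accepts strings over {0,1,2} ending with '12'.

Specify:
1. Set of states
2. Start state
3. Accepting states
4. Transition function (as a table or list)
One valid DFA (any DFA recognizing the same language is acceptable):
States: {q0, q1, q2}
Start: q0
Accepting: {q2}
Transitions (accepting states marked with *):
State | 0 | 1 | 2 | Accepting
-----------------------------
q0    | q0 | q1 | q0 |  
q1    | q0 | q1 | q2 |  
q2    | q0 | q1 | q0 | *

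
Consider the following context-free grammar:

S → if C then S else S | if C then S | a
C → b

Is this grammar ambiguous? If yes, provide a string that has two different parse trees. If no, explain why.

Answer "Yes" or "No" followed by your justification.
The 'dangling else' can attach to either if. Two leftmost derivations of  if b then if b then a else a:
  (1) S ⇒ if C then S else S ⇒ if b then S else S ⇒ if b then if C then S else S ⇒ if b then if b then S else S ⇒ if b then if b then a else S ⇒ if b then if b then a else a   (else belongs to the outer if)
  (2) S ⇒ if C then S ⇒ if b then S ⇒ if b then if C then S else S ⇒ if b then if b then S else S ⇒ if b then if b then a else S ⇒ if b then if b then a else a   (else belongs to the inner if)
Two distinct parse trees for the same string, so the grammar is ambiguous.

Final answer: Yes - the string 'if b then if b then a else a' has two distinct leftmost derivations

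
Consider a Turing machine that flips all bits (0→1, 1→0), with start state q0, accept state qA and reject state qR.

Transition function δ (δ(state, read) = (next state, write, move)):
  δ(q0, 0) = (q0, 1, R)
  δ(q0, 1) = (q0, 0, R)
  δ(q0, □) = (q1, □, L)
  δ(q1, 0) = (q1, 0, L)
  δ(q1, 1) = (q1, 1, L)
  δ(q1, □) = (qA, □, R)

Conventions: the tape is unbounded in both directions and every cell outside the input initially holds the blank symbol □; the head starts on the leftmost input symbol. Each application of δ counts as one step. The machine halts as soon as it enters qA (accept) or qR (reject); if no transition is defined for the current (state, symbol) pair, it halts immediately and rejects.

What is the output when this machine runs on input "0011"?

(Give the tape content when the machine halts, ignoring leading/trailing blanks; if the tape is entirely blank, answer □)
Step 0: [q0]0011 (head at position 0)
Step 1: δ(q0, 0) = (q0, 1, R)  ⊢  1[q0]011 (head at position 1)
Step 2: δ(q0, 0) = (q0, 1, R)  ⊢  11[q0]11 (head at position 2)
Step 3: δ(q0, 1) = (q0, 0, R)  ⊢  110[q0]1 (head at position 3)
Step 4: δ(q0, 1) = (q0, 0, R)  ⊢  1100[q0]□ (head at position 4)
Step 5: δ(q0, □) = (q1, □, L)  ⊢  110[q1]0□ (head at position 3)
Step 6: δ(q1, 0) = (q1, 0, L)  ⊢  11[q1]00□ (head at position 2)
Step 7: δ(q1, 0) = (q1, 0, L)  ⊢  1[q1]100□ (head at position 1)
Step 8: δ(q1, 1) = (q1, 1, L)  ⊢  [q1]1100□ (head at position 0)
Step 9: δ(q1, 1) = (q1, 1, L)  ⊢  [q1]□1100□ (head at position -1)
Step 10: δ(q1, □) = (qA, □, R)  ⊢  □[qA]1100□ (head at position 0)
The machine is in qA, so it halts and accepts.
Tape content when halted (ignoring surrounding blanks): 1100

Final answer: Output: 1100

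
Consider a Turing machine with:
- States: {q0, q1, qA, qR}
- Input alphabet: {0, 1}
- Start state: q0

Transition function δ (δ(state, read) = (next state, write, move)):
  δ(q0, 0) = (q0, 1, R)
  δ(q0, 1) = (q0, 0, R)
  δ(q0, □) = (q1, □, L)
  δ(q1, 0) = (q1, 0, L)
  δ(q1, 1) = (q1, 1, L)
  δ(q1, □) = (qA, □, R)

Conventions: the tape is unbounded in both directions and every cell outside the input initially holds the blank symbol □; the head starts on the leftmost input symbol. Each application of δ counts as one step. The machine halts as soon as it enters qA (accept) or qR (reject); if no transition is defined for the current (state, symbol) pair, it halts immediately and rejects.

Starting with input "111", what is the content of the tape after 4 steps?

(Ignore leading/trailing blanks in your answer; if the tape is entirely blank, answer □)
Step 0: [q0]111 (head at position 0)
Step 1: δ(q0, 1) = (q0, 0, R)  ⊢  0[q0]11 (head at position 1)
Step 2: δ(q0, 1) = (q0, 0, R)  ⊢  00[q0]1 (head at position 2)
Step 3: δ(q0, 1) = (q0, 0, R)  ⊢  000[q0]□ (head at position 3)
Step 4: δ(q0, □) = (q1, □, L)  ⊢  00[q1]0□ (head at position 2)
Tape after 4 steps (ignoring surrounding blanks): 000

Final answer: Tape: 000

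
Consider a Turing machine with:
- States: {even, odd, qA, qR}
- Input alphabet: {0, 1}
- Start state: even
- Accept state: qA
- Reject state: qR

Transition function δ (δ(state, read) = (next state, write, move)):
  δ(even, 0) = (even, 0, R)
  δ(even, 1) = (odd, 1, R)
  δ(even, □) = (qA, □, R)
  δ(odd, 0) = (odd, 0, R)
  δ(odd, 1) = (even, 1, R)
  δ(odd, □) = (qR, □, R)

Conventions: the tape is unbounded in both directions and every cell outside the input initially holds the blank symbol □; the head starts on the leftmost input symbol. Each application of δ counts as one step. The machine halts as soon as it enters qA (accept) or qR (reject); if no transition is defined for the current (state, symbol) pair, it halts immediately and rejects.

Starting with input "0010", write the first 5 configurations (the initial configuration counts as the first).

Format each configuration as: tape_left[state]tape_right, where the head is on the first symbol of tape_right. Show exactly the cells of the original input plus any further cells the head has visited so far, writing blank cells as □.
Step 0: [even]0010 (head at position 0)
Step 1: δ(even, 0) = (even, 0, R)  ⊢  0[even]010 (head at position 1)
Step 2: δ(even, 0) = (even, 0, R)  ⊢  00[even]10 (head at position 2)
Step 3: δ(even, 1) = (odd, 1, R)  ⊢  001[odd]0 (head at position 3)
Step 4: δ(odd, 0) = (odd, 0, R)  ⊢  0010[odd]□ (head at position 4)

Final answer: [even]0010 ⊢ 0[even]010 ⊢ 00[even]10 ⊢ 001[odd]0 ⊢ 0010[odd]□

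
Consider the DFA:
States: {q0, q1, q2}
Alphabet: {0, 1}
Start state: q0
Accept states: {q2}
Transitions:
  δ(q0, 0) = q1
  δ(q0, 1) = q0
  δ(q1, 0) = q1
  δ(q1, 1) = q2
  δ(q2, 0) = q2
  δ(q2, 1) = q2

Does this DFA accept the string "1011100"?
Processing string "1011100":
  q0 --1--> q0
  q0 --0--> q1
  q1 --1--> q2
  q2 --1--> q2
  q2 --1--> q2
  q2 --0--> q2
  q2 --0--> q2
Final state: q2
Accept states: {q2}
q2 is an accept state, so the string is accepted.

Final answer: Yes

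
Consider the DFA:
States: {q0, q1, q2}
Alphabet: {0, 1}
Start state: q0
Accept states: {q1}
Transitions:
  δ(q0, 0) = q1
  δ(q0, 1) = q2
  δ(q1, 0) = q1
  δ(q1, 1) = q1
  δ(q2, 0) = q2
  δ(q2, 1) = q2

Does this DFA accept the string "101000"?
Processing string "101000":
  q0 --1--> q2
  q2 --0--> q2
  q2 --1--> q2
  q2 --0--> q2
  q2 --0--> q2
  q2 --0--> q2
Final state: q2
Accept states: {q1}
q2 is not an accept state, so the string is rejected.

Final answer: No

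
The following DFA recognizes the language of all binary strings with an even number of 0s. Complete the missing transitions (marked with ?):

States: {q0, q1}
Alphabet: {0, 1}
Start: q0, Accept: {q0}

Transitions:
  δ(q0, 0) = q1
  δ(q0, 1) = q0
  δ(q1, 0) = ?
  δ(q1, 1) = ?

What each state remembers (consistent with the given transitions and accept states):
  q0: an even number of 0s has been read so far
  q1: an odd number of 0s has been read so far
Filling in the missing entries:
  δ(q1, 0): in q1 (an odd number of 0s has been read so far), after reading 0 we have: an even number of 0s has been read so far → q0
  δ(q1, 1): in q1 (an odd number of 0s has been read so far), after reading 1 we have: an odd number of 0s has been read so far → q1

Final answer: δ(q1, 0) = q0; δ(q1, 1) = q1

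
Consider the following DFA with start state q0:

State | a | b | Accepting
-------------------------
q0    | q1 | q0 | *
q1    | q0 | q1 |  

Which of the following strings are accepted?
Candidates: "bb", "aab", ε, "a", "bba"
"bb": q0 → q0 → q0; q0 is accepting → accepted
"aab": q0 → q1 → q0 → q0; q0 is accepting → accepted
ε: q0; q0 is accepting → accepted
"a": q0 → q1; q1 is not accepting → rejected
"bba": q0 → q0 → q0 → q1; q1 is not accepting → rejected

Final answer: "bb", "aab", ε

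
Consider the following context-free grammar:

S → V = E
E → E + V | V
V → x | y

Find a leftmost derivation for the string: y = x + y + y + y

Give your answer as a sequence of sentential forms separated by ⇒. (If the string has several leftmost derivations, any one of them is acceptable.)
Start with S.
Step 1: the leftmost non-terminal is S; apply S → V = E:  V = E
Step 2: the leftmost non-terminal is V; apply V → y:  y = E
Step 3: the leftmost non-terminal is E; apply E → E + V:  y = E + V
Step 4: the leftmost non-terminal is E; apply E → E + V:  y = E + V + V
Step 5: the leftmost non-terminal is E; apply E → E + V:  y = E + V + V + V
Step 6: the leftmost non-terminal is E; apply E → V:  y = V + V + V + V
Step 7: the leftmost non-terminal is V; apply V → x:  y = x + V + V + V
Step 8: the leftmost non-terminal is V; apply V → y:  y = x + y + V + V
Step 9: the leftmost non-terminal is V; apply V → y:  y = x + y + y + V
Step 10: the leftmost non-terminal is V; apply V → y:  y = x + y + y + y

Final answer: S ⇒ V = E ⇒ y = E ⇒ y = E + V ⇒ y = E + V + V ⇒ y = E + V + V + V ⇒ y = V + V + V + V ⇒ y = x + V + V + V ⇒ y = x + y + V + V ⇒ y = x + y + y + V ⇒ y = x + y + y + y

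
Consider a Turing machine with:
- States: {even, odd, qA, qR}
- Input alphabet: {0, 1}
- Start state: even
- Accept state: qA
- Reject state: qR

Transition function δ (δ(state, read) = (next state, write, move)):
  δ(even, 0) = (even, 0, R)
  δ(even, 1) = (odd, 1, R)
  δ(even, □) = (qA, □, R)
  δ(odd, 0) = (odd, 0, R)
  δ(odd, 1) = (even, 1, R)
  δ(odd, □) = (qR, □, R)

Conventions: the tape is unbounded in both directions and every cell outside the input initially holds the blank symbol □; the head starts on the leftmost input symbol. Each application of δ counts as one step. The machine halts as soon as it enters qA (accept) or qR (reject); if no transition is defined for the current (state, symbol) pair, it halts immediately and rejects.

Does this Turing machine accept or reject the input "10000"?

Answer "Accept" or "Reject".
Step 0: [even]10000 (head at position 0)
Step 1: δ(even, 1) = (odd, 1, R)  ⊢  1[odd]0000 (head at position 1)
Step 2: δ(odd, 0) = (odd, 0, R)  ⊢  10[odd]000 (head at position 2)
Step 3: δ(odd, 0) = (odd, 0, R)  ⊢  100[odd]00 (head at position 3)
Step 4: δ(odd, 0) = (odd, 0, R)  ⊢  1000[odd]0 (head at position 4)
Step 5: δ(odd, 0) = (odd, 0, R)  ⊢  10000[odd]□ (head at position 5)
Step 6: δ(odd, □) = (qR, □, R)  ⊢  10000□[qR]□ (head at position 6)
The machine is in qR, so it halts and rejects.

Final answer: Reject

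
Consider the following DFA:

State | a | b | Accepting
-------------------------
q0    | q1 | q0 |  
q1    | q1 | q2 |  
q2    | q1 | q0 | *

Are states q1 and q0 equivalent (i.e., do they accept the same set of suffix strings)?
Try the suffix "b".
From q1: q1 → q2 — accepting.
From q0: q0 → q0 — not accepting.
The two states disagree on this suffix, so they are not equivalent.

Final answer: No. Distinguishing string: "b" - accepted from q1 but not from q0.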